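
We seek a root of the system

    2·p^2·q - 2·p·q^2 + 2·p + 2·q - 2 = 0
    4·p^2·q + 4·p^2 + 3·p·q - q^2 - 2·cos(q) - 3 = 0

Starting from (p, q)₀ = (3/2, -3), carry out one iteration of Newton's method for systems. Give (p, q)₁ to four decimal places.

(0.5791, -2.4209)

At (3/2, -3): F = (-45.5000, -41.520015).
Jacobian J = [[4·p·q - 2·q^2 + 2, 2·p^2 - 4·p·q + 2], [8·p·q + 8·p + 3·q, 4·p^2 + 3·p - 2·q + 2·sin(q)]].
At the point, J = [[-34.0000, 24.5000], [-33.0000, 19.217760]] (det J = 155.096161).
Solving J·Δ = −F gives Δ = (-0.9209, 0.5791).
Then the next iterate is (p, q)₁ = (0.5791, -2.4209).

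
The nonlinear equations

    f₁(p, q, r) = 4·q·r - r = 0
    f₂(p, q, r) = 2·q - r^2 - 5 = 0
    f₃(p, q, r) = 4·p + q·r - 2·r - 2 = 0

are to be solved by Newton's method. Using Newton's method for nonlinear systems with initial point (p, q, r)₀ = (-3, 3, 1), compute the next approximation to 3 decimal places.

(0.617, 2.267, 0.267)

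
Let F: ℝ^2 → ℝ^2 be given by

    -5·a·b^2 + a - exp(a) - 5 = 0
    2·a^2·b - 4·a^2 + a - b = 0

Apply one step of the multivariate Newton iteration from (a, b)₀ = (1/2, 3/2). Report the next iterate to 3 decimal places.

At (1/2, 3/2): F = (-11.77372, -1.250).
Jacobian J = [[-5·b^2 - exp(a) + 1, -10·a·b], [4·a·b - 8·a + 1, 2·a^2 - 1]].
At the point, J = [[-11.89872, -7.500], [0.000, -0.500]] (det J = 5.94936).
Solving J·Δ = −F gives Δ = (0.586, -2.500).
Then the next iterate is (a, b)₁ = (1.086, -1.000).

(1.086, -1.000)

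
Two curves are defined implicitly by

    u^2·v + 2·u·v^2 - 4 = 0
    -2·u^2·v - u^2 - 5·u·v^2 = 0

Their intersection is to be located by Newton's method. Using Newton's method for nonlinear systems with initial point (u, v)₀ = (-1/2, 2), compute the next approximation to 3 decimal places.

At (-1/2, 2): F = (-7.500, 8.750).
Jacobian J = [[2·u·v + 2·v^2, u^2 + 4·u·v], [-4·u·v - 2·u - 5·v^2, -2·u^2 - 10·u·v]].
At the point, J = [[6.000, -3.750], [-15.000, 9.500]] (det J = 0.750).
Solving J·Δ = −F gives Δ = (51.250, 80.000).
Then the next iterate is (u, v)₁ = (50.750, 82.000).

(50.750, 82.000)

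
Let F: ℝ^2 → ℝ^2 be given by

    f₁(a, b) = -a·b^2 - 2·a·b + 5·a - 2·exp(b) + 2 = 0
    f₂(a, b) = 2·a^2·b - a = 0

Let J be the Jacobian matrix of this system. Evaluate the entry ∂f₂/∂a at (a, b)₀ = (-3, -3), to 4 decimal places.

∂f₂/∂a = 4·a·b - 1.
At (-3, -3) this is 35.0000.

35.0000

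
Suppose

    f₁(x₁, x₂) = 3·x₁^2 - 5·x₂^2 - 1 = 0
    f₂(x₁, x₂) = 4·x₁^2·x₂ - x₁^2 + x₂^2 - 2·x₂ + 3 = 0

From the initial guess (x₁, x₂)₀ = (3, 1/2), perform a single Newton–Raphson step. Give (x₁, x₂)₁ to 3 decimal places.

(1.602, 0.418)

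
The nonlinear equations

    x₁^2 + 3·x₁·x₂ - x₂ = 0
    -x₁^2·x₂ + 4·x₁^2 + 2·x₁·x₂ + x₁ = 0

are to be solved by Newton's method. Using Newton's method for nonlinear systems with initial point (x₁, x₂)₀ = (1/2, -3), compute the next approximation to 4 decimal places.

At (1/2, -3): F = (-1.2500, -0.7500).
Jacobian J = [[2·x₁ + 3·x₂, 3·x₁ - 1], [-2·x₁·x₂ + 8·x₁ + 2·x₂ + 1, -x₁^2 + 2·x₁]].
At the point, J = [[-8.0000, 0.5000], [2.0000, 0.7500]] (det J = -7.0000).
Solving J·Δ = −F gives Δ = (-0.0804, 1.2143).
Then the next iterate is (x₁, x₂)₁ = (0.4196, -1.7857).

(0.4196, -1.7857)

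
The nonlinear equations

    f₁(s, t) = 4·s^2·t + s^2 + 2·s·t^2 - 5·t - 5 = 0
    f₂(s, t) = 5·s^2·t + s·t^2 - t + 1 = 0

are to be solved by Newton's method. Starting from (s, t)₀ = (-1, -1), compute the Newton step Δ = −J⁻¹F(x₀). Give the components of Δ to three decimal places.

(1.200, -1.533)

At (-1, -1): F = (-5.000, -4.000).
Jacobian J = [[8·s·t + 2·s + 2·t^2, 4·s^2 + 4·s·t - 5], [10·s·t + t^2, 5·s^2 + 2·s·t - 1]].
At the point, J = [[8.000, 3.000], [11.000, 6.000]] (det J = 15.000).
Solving J·Δ = −F gives Δ = (1.200, -1.533).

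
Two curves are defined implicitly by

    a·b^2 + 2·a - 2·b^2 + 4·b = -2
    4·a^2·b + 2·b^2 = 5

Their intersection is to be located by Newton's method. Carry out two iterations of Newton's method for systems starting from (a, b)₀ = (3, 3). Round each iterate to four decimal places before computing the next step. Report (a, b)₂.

(1.2630, -1.2491)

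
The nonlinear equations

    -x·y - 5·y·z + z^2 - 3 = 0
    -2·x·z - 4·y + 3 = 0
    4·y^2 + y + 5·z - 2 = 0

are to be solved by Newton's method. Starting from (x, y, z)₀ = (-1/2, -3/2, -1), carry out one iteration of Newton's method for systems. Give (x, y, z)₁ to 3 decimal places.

(-3.656, -0.617, 0.842)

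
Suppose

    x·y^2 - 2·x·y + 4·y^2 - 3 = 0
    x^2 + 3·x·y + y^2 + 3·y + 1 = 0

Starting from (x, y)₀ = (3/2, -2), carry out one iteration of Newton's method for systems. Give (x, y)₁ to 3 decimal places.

(-0.761, -1.723)

At (3/2, -2): F = (25.000, -7.750).
Jacobian J = [[y^2 - 2·y, 2·x·y - 2·x + 8·y], [2·x + 3·y, 3·x + 2·y + 3]].
At the point, J = [[8.000, -25.000], [-3.000, 3.500]] (det J = -47.000).
Solving J·Δ = −F gives Δ = (-2.261, 0.277).
Then the next iterate is (x, y)₁ = (-0.761, -1.723).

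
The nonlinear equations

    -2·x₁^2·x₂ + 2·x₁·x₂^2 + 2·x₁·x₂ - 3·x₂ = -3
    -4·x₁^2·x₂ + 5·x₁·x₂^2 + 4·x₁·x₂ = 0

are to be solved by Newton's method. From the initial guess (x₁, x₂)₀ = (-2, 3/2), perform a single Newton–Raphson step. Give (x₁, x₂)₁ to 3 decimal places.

At (-2, 3/2): F = (-28.500, -58.500).
Jacobian J = [[-4·x₁·x₂ + 2·x₂^2 + 2·x₂, -2·x₁^2 + 4·x₁·x₂ + 2·x₁ - 3], [-8·x₁·x₂ + 5·x₂^2 + 4·x₂, -4·x₁^2 + 10·x₁·x₂ + 4·x₁]].
At the point, J = [[19.500, -27.000], [41.250, -54.000]] (det J = 60.750).
Solving J·Δ = −F gives Δ = (0.667, -0.574).
Then the next iterate is (x₁, x₂)₁ = (-1.333, 0.926).

(-1.333, 0.926)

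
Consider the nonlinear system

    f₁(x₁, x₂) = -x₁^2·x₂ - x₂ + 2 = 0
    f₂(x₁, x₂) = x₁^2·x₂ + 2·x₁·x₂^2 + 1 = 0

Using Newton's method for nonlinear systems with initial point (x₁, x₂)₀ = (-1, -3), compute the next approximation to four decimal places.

At (-1, -3): F = (8.0000, -20.0000).
Jacobian J = [[-2·x₁·x₂, -x₁^2 - 1], [2·x₁·x₂ + 2·x₂^2, x₁^2 + 4·x₁·x₂]].
At the point, J = [[-6.0000, -2.0000], [24.0000, 13.0000]] (det J = -30.0000).
Solving J·Δ = −F gives Δ = (2.1333, -2.4000).
Then the next iterate is (x₁, x₂)₁ = (1.1333, -5.4000).

(1.1333, -5.4000)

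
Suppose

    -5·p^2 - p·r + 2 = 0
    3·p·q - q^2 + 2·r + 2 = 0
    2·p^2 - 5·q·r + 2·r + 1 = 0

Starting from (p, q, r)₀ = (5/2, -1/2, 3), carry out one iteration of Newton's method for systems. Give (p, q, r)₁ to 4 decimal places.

At (5/2, -1/2, 3): F = (-36.7500, 4.0000, 27.0000).
Jacobian J = [[-10·p - r, 0, -p], [3·q, 3·p - 2·q, 2], [4·p, -5·r, -5·q + 2]].
At the point, J = [[-28.0000, 0.0000, -2.5000], [-1.5000, 8.5000, 2.0000], [10.0000, -15.0000, 4.5000]] (det J = -1754.7500).
Solving J·Δ = −F gives Δ = (-1.0169, 0.1289, -3.3105).
Then the next iterate is (p, q, r)₁ = (1.4831, -0.3711, -0.3105).

(1.4831, -0.3711, -0.3105)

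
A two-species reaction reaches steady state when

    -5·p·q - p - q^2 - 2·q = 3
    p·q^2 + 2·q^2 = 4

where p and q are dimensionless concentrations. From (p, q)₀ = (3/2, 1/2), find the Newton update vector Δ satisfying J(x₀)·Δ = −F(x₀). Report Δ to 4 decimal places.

(-6.8636, 1.3831)

At (3/2, 1/2): F = (-9.5000, -3.1250).
Jacobian J = [[-5·q - 1, -5·p - 2·q - 2], [q^2, 2·p·q + 4·q]].
At the point, J = [[-3.5000, -10.5000], [0.2500, 3.5000]] (det J = -9.6250).
Solving J·Δ = −F gives Δ = (-6.8636, 1.3831).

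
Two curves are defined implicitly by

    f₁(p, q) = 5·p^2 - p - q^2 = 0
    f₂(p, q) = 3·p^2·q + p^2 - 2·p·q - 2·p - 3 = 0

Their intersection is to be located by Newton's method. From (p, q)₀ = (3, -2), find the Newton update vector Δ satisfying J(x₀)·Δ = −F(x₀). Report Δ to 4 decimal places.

(-1.3398, 0.2136)

At (3, -2): F = (38.0000, -42.0000).
Jacobian J = [[10·p - 1, -2·q], [6·p·q + 2·p - 2·q - 2, 3·p^2 - 2·p]].
At the point, J = [[29.0000, 4.0000], [-28.0000, 21.0000]] (det J = 721.0000).
Solving J·Δ = −F gives Δ = (-1.3398, 0.2136).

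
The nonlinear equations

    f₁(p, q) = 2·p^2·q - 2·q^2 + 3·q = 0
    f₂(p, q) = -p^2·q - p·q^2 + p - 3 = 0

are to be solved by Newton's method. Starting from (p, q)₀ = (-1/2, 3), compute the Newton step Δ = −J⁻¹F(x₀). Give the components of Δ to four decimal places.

At (-1/2, 3): F = (-7.5000, 0.2500).
Jacobian J = [[4·p·q, 2·p^2 - 4·q + 3], [-2·p·q - q^2 + 1, -p^2 - 2·p·q]].
At the point, J = [[-6.0000, -8.5000], [-5.0000, 2.7500]] (det J = -59.0000).
Solving J·Δ = −F gives Δ = (-0.3136, -0.6610).

(-0.3136, -0.6610)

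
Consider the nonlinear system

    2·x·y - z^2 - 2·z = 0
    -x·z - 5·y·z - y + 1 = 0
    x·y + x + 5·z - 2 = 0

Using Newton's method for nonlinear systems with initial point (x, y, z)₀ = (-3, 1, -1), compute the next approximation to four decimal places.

At (-3, 1, -1): F = (-5.0000, 2.0000, -13.0000).
Jacobian J = [[2·y, 2·x, -2·z - 2], [-z, -5·z - 1, -x - 5·y], [y + 1, x, 5]].
At the point, J = [[2.0000, -6.0000, 0.0000], [1.0000, 4.0000, -2.0000], [2.0000, -3.0000, 5.0000]] (det J = 82.0000).
Solving J·Δ = −F gives Δ = (2.0244, -0.1585, 1.6951).
Then the next iterate is (x, y, z)₁ = (-0.9756, 0.8415, 0.6951).

(-0.9756, 0.8415, 0.6951)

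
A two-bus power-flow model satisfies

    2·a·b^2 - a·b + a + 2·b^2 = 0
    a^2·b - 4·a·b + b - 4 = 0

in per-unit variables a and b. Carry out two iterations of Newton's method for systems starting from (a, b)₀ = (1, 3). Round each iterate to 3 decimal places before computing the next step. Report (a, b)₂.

At (1, 3): F = (34.000, -10.000).
Jacobian J = [[2·b^2 - b + 1, 4·a·b - a + 4·b], [2·a·b - 4·b, a^2 - 4·a + 1]].
At the point, J = [[16.000, 23.000], [-6.000, -2.000]] (det J = 106.000).
Solving J·Δ = −F gives Δ = (-1.528, -0.415).
Then the next iterate is (a, b)₁ = (-0.528, 2.585).
Round to (-0.528, 2.585) and repeat: F = (7.14490, 4.76518), J = [[11.77945, 5.40848], [-13.06976, 3.39078]].
Δ = (0.014, -1.351), so (a, b)₂ = (-0.514, 1.234).

(-0.514, 1.234)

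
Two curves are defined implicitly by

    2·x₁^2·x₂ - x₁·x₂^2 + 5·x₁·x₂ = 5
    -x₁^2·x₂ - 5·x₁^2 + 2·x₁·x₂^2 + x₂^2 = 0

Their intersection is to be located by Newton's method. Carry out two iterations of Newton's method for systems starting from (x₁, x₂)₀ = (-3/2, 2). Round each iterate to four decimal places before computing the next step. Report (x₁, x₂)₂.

(1.5763, 9.3969)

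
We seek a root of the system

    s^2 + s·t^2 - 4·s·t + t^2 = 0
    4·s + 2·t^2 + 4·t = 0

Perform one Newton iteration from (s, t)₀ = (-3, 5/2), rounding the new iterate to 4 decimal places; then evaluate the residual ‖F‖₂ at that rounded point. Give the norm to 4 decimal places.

5.2796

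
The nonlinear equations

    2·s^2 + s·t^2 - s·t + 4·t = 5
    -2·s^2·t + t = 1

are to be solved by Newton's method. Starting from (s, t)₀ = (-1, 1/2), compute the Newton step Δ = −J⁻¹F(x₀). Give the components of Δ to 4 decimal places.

At (-1, 1/2): F = (-0.7500, -1.5000).
Jacobian J = [[4·s + t^2 - t, 2·s·t - s + 4], [-4·s·t, -2·s^2 + 1]].
At the point, J = [[-4.2500, 4.0000], [2.0000, -1.0000]] (det J = -3.7500).
Solving J·Δ = −F gives Δ = (1.8000, 2.1000).

(1.8000, 2.1000)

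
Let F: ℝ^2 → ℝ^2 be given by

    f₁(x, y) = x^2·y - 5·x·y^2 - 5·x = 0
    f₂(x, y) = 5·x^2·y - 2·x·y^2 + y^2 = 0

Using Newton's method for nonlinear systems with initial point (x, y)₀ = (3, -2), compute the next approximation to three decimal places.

At (3, -2): F = (-93.000, -110.000).
Jacobian J = [[2·x·y - 5·y^2 - 5, x^2 - 10·x·y], [10·x·y - 2·y^2, 5·x^2 - 4·x·y + 2·y]].
At the point, J = [[-37.000, 69.000], [-68.000, 65.000]] (det J = 2287.000).
Solving J·Δ = −F gives Δ = (-0.676, 0.986).
Then the next iterate is (x, y)₁ = (2.324, -1.014).

(2.324, -1.014)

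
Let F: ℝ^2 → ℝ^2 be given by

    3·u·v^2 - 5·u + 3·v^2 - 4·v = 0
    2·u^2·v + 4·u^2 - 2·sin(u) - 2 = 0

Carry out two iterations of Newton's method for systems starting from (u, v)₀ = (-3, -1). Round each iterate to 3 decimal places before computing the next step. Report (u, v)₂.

(-4.560, -2.278)

At (-3, -1): F = (13.000, 16.28224).
Jacobian J = [[3·v^2 - 5, 6·u·v + 6·v - 4], [4·u·v + 8·u - 2·cos(u), 2·u^2]].
At the point, J = [[-2.000, 8.000], [-10.02002, 18.000]] (det J = 44.16012).
Solving J·Δ = −F gives Δ = (-2.349, -2.212).
Then the next iterate is (u, v)₁ = (-5.349, -3.212).
Round to (-5.349, -3.212) and repeat: F = (-95.01217, -72.96324), J = [[25.95083, 79.81393], [24.74300, 57.22360]].
Δ = (0.789, 0.934), so (u, v)₂ = (-4.560, -2.278).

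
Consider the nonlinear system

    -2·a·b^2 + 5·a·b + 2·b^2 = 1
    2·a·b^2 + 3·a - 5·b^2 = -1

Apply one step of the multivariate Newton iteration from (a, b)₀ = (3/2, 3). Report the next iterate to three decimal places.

At (3/2, 3): F = (12.500, -12.500).
Jacobian J = [[-2·b^2 + 5·b, -4·a·b + 5·a + 4·b], [2·b^2 + 3, 4·a·b - 10·b]].
At the point, J = [[-3.000, 1.500], [21.000, -12.000]] (det J = 4.500).
Solving J·Δ = −F gives Δ = (29.167, 50.000).
Then the next iterate is (a, b)₁ = (30.667, 53.000).

(30.667, 53.000)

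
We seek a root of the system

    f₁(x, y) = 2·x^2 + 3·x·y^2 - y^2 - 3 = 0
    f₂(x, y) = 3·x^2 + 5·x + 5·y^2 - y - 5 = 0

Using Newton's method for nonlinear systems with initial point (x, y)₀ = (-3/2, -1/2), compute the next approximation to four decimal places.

At (-3/2, -1/2): F = (0.1250, -4.0000).
Jacobian J = [[4·x + 3·y^2, 6·x·y - 2·y], [6·x + 5, 10·y - 1]].
At the point, J = [[-5.2500, 5.5000], [-4.0000, -6.0000]] (det J = 53.5000).
Solving J·Δ = −F gives Δ = (-0.3972, -0.4019).
Then the next iterate is (x, y)₁ = (-1.8972, -0.9019).

(-1.8972, -0.9019)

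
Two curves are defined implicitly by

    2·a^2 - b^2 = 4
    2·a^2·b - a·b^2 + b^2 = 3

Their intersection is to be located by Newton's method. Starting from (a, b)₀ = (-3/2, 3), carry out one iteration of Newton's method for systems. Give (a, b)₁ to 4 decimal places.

(-1.3844, 1.4677)

At (-3/2, 3): F = (-8.5000, 33.0000).
Jacobian J = [[4·a, -2·b], [4·a·b - b^2, 2·a^2 - 2·a·b + 2·b]].
At the point, J = [[-6.0000, -6.0000], [-27.0000, 19.5000]] (det J = -279.0000).
Solving J·Δ = −F gives Δ = (0.1156, -1.5323).
Then the next iterate is (a, b)₁ = (-1.3844, 1.4677).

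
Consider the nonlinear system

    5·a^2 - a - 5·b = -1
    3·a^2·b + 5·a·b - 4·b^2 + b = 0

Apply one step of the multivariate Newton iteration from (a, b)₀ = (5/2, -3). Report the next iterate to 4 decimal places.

At (5/2, -3): F = (44.7500, -132.7500).
Jacobian J = [[10·a - 1, -5], [6·a·b + 5·b, 3·a^2 + 5·a - 8·b + 1]].
At the point, J = [[24.0000, -5.0000], [-60.0000, 56.2500]] (det J = 1050.0000).
Solving J·Δ = −F gives Δ = (-1.7652, 0.4771).
Then the next iterate is (a, b)₁ = (0.7348, -2.5229).

(0.7348, -2.5229)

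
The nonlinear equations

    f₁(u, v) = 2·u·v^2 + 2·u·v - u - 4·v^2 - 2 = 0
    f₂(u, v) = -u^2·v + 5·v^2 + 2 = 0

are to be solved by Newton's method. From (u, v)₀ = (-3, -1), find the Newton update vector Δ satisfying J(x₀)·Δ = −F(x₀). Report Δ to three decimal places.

At (-3, -1): F = (-3.000, 16.000).
Jacobian J = [[2·v^2 + 2·v - 1, 4·u·v + 2·u - 8·v], [-2·u·v, -u^2 + 10·v]].
At the point, J = [[-1.000, 14.000], [-6.000, -19.000]] (det J = 103.000).
Solving J·Δ = −F gives Δ = (1.621, 0.330).

(1.621, 0.330)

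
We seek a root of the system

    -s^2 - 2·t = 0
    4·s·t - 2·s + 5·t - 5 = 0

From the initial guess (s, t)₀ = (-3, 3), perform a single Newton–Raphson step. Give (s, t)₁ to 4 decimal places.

At (-3, 3): F = (-15.0000, -20.0000).
Jacobian J = [[-2·s, -2], [4·t - 2, 4·s + 5]].
At the point, J = [[6.0000, -2.0000], [10.0000, -7.0000]] (det J = -22.0000).
Solving J·Δ = −F gives Δ = (2.9545, 1.3636).
Then the next iterate is (s, t)₁ = (-0.0455, 4.3636).

(-0.0455, 4.3636)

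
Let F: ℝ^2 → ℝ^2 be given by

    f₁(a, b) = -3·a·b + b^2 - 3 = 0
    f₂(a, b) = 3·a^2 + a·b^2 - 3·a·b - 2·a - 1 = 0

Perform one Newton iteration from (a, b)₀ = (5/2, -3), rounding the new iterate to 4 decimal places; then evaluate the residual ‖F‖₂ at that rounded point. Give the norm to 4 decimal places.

At (5/2, -3): F = (28.5000, 57.7500).
Jacobian J = [[-3·b, -3·a + 2·b], [6·a + b^2 - 3·b - 2, 2·a·b - 3·a]].
At the point, J = [[9.0000, -13.5000], [31.0000, -22.5000]] (det J = 216.0000).
Solving J·Δ = −F gives Δ = (-0.6406, 1.6840).
Then the next iterate is (a, b)₁ = (1.8594, -1.3160).
Re-evaluating at (1.8594, -1.3160): F = (6.072767, 16.214429), so ‖F‖₂ = 17.3143.

17.3143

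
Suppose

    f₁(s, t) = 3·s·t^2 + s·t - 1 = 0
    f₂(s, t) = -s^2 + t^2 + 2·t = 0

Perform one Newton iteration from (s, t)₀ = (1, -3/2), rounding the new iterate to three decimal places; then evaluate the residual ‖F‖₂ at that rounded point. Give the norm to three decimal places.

At (1, -3/2): F = (4.250, -1.750).
Jacobian J = [[3·t^2 + t, 6·s·t + s], [-2·s, 2·t + 2]].
At the point, J = [[5.250, -8.000], [-2.000, -1.000]] (det J = -21.250).
Solving J·Δ = −F gives Δ = (-0.859, -0.032).
Then the next iterate is (s, t)₁ = (0.141, -1.532).
Re-evaluating at (0.141, -1.532): F = (-0.22322, -0.73686), so ‖F‖₂ = 0.770.

0.770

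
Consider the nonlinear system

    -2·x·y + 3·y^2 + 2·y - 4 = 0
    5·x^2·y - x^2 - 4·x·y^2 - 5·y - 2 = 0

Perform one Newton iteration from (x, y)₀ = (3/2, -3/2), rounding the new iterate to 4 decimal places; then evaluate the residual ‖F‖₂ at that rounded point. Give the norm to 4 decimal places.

At (3/2, -3/2): F = (4.2500, -27.1250).
Jacobian J = [[-2·y, -2·x + 6·y + 2], [10·x·y - 2·x - 4·y^2, 5·x^2 - 8·x·y - 5]].
At the point, J = [[3.0000, -10.0000], [-34.5000, 24.2500]] (det J = -272.2500).
Solving J·Δ = −F gives Δ = (-0.6178, 0.2397).
Then the next iterate is (x, y)₁ = (0.8822, -1.2603).
Re-evaluating at (0.8822, -1.2603): F = (0.468142, -6.986079), so ‖F‖₂ = 7.0017.

7.0017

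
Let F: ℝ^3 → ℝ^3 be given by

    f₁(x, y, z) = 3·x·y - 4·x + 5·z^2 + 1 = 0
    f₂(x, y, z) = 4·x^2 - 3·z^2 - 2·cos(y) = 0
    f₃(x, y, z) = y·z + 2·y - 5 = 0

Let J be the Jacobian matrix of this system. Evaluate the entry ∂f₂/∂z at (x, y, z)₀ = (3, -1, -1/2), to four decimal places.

∂f₂/∂z = -6·z.
At (3, -1, -1/2) this is 3.0000.

3.0000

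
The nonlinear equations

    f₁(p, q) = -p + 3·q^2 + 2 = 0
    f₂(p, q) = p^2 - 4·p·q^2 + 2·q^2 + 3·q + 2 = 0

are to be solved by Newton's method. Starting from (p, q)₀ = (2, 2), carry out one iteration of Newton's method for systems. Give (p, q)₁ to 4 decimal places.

At (2, 2): F = (12.0000, -12.0000).
Jacobian J = [[-1, 6·q], [2·p - 4·q^2, -8·p·q + 4·q + 3]].
At the point, J = [[-1.0000, 12.0000], [-12.0000, -21.0000]] (det J = 165.0000).
Solving J·Δ = −F gives Δ = (0.6545, -0.9455).
Then the next iterate is (p, q)₁ = (2.6545, 1.0545).

(2.6545, 1.0545)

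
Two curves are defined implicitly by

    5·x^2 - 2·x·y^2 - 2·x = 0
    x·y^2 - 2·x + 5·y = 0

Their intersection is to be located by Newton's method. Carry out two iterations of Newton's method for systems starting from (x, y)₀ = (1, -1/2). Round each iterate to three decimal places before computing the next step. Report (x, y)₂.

At (1, -1/2): F = (2.500, -4.250).
Jacobian J = [[10·x - 2·y^2 - 2, -4·x·y], [y^2 - 2, 2·x·y + 5]].
At the point, J = [[7.500, 2.000], [-1.750, 4.000]] (det J = 33.500).
Solving J·Δ = −F gives Δ = (-0.552, 0.821).
Then the next iterate is (x, y)₁ = (0.448, 0.321).
Round to (0.448, 0.321) and repeat: F = (0.01520, 0.75516), J = [[2.27392, -0.57523], [-1.89696, 5.28762]].
Δ = (-0.047, -0.160), so (x, y)₂ = (0.401, 0.161).

(0.401, 0.161)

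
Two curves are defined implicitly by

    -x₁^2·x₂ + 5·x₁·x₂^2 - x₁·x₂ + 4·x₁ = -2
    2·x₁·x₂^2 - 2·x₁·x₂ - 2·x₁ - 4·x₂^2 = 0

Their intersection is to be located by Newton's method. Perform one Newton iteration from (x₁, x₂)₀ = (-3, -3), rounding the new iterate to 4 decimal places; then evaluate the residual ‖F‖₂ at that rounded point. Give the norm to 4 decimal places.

At (-3, -3): F = (-127.0000, -102.0000).
Jacobian J = [[-2·x₁·x₂ + 5·x₂^2 - x₂ + 4, -x₁^2 + 10·x₁·x₂ - x₁], [2·x₂^2 - 2·x₂ - 2, 4·x₁·x₂ - 2·x₁ - 8·x₂]].
At the point, J = [[34.0000, 84.0000], [22.0000, 66.0000]] (det J = 396.0000).
Solving J·Δ = −F gives Δ = (-0.4697, 1.7020).
Then the next iterate is (x₁, x₂)₁ = (-3.4697, -1.2980).
Re-evaluating at (-3.4697, -1.2980): F = (-29.984907, -20.498686), so ‖F‖₂ = 36.3220.

36.3220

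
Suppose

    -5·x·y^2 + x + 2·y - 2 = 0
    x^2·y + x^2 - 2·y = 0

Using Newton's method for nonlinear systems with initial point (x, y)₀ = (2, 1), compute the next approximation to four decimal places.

(1.3235, 0.7059)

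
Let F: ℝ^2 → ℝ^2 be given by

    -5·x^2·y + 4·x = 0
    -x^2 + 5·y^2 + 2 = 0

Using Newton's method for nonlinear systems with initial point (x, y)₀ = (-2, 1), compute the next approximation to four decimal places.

At (-2, 1): F = (-28.0000, 3.0000).
Jacobian J = [[-10·x·y + 4, -5·x^2], [-2·x, 10·y]].
At the point, J = [[24.0000, -20.0000], [4.0000, 10.0000]] (det J = 320.0000).
Solving J·Δ = −F gives Δ = (0.6875, -0.5750).
Then the next iterate is (x, y)₁ = (-1.3125, 0.4250).

(-1.3125, 0.4250)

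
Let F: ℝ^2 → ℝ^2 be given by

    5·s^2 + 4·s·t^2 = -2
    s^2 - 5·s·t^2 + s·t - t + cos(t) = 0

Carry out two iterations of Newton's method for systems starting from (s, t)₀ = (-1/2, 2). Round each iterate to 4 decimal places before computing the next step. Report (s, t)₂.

At (-1/2, 2): F = (-4.7500, 6.833853).
Jacobian J = [[10·s + 4·t^2, 8·s·t], [2·s - 5·t^2 + t, -10·s·t + s - sin(t) - 1]].
At the point, J = [[11.0000, -8.0000], [-19.0000, 7.590703]] (det J = -68.502272).
Solving J·Δ = −F gives Δ = (0.2717, -0.2201).
Then the next iterate is (s, t)₁ = (-0.2283, 1.7799).
Round to (-0.2283, 1.7799) and repeat: F = (-0.632453, 1.274609), J = [[10.389176, -3.250809], [-14.516920, 1.856994]].
Δ = (0.1064, 0.1456), so (s, t)₂ = (-0.1219, 1.9255).

(-0.1219, 1.9255)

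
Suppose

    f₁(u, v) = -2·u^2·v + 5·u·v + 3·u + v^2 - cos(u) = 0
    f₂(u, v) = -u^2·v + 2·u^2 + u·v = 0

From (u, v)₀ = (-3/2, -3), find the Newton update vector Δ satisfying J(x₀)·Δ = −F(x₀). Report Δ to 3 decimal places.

At (-3/2, -3): F = (40.42926, 15.750).
Jacobian J = [[-4·u·v + 5·v + sin(u) + 3, -2·u^2 + 5·u + 2·v], [-2·u·v + 4·u + v, -u^2 + u]].
At the point, J = [[-30.99749, -18.000], [-18.000, -3.750]] (det J = -207.75939).
Solving J·Δ = −F gives Δ = (0.635, 1.153).

(0.635, 1.153)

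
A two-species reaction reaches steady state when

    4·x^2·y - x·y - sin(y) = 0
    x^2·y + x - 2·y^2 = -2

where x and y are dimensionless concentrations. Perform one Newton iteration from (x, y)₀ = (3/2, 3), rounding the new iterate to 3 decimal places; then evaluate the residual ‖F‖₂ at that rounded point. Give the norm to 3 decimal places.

6.330

At (3/2, 3): F = (22.35888, -7.750).
Jacobian J = [[8·x·y - y, 4·x^2 - x - cos(y)], [2·x·y + 1, x^2 - 4·y]].
At the point, J = [[33.000, 8.48999], [10.000, -9.750]] (det J = -406.64992).
Solving J·Δ = −F gives Δ = (-0.374, -1.179).
Then the next iterate is (x, y)₁ = (1.126, 1.821).
Re-evaluating at (1.126, 1.821): F = (6.21590, -1.19728), so ‖F‖₂ = 6.330.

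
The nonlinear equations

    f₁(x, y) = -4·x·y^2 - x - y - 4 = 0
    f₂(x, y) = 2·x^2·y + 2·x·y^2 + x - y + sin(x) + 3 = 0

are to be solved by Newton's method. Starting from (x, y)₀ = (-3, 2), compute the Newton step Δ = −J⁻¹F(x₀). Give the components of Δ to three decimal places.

At (-3, 2): F = (45.000, 9.85888).
Jacobian J = [[-4·y^2 - 1, -8·x·y - 1], [4·x·y + 2·y^2 + cos(x) + 1, 2·x^2 + 4·x·y - 1]].
At the point, J = [[-17.000, 47.000], [-15.98999, -7.000]] (det J = 870.52965).
Solving J·Δ = −F gives Δ = (0.894, -0.634).

(0.894, -0.634)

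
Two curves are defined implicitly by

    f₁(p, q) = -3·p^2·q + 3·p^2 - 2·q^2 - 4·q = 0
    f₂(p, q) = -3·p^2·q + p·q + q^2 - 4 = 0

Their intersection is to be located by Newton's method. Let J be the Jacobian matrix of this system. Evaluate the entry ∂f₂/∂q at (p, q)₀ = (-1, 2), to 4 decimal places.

0.0000

∂f₂/∂q = -3·p^2 + p + 2·q.
At (-1, 2) this is 0.0000.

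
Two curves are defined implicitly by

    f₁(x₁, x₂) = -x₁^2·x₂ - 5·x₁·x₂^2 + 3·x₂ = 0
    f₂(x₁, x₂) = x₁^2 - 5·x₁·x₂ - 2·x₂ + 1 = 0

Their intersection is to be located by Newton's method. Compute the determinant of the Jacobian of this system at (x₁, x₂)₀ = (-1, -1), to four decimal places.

J = [[-2·x₁·x₂ - 5·x₂^2, -x₁^2 - 10·x₁·x₂ + 3], [2·x₁ - 5·x₂, -5·x₁ - 2]].
At the point, J = [[-7.0000, -8.0000], [3.0000, 3.0000]].
det J = 3.0000.

3.0000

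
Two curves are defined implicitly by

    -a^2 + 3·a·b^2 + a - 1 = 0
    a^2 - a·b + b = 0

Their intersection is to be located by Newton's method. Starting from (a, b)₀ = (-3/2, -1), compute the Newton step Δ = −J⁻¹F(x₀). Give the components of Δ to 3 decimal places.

(0.588, 0.570)

At (-3/2, -1): F = (-9.250, -0.250).
Jacobian J = [[-2·a + 3·b^2 + 1, 6·a·b], [2·a - b, -a + 1]].
At the point, J = [[7.000, 9.000], [-2.000, 2.500]] (det J = 35.500).
Solving J·Δ = −F gives Δ = (0.588, 0.570).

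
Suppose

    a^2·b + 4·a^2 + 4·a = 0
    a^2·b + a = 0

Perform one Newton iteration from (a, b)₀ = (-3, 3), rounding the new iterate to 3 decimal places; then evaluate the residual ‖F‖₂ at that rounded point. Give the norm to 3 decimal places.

At (-3, 3): F = (51.000, 24.000).
Jacobian J = [[2·a·b + 8·a + 4, a^2], [2·a·b + 1, a^2]].
At the point, J = [[-38.000, 9.000], [-17.000, 9.000]] (det J = -189.000).
Solving J·Δ = −F gives Δ = (1.286, -0.238).
Then the next iterate is (a, b)₁ = (-1.714, 2.762).
Re-evaluating at (-1.714, 2.762): F = (13.00938, 6.40019), so ‖F‖₂ = 14.498.

14.498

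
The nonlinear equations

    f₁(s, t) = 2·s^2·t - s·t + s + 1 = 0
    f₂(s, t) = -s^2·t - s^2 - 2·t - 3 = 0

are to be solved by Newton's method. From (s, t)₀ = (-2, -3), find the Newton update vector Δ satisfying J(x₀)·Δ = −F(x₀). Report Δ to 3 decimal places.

At (-2, -3): F = (-31.000, 11.000).
Jacobian J = [[4·s·t - t + 1, 2·s^2 - s], [-2·s·t - 2·s, -s^2 - 2]].
At the point, J = [[28.000, 10.000], [-8.000, -6.000]] (det J = -88.000).
Solving J·Δ = −F gives Δ = (0.864, 0.682).

(0.864, 0.682)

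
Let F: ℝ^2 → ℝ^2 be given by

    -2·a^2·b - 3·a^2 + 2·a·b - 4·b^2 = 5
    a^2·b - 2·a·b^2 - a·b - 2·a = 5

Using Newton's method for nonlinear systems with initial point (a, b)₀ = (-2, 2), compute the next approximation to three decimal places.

At (-2, 2): F = (-57.000, 27.000).
Jacobian J = [[-4·a·b - 6·a + 2·b, -2·a^2 + 2·a - 8·b], [2·a·b - 2·b^2 - b - 2, a^2 - 4·a·b - a]].
At the point, J = [[32.000, -28.000], [-20.000, 22.000]] (det J = 144.000).
Solving J·Δ = −F gives Δ = (3.458, 1.917).
Then the next iterate is (a, b)₁ = (1.458, 3.917).

(1.458, 3.917)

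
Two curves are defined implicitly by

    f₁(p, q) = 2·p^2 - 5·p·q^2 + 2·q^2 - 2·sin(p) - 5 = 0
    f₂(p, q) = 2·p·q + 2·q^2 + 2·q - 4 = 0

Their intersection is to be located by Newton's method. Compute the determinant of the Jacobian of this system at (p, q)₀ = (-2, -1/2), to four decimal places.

21.6708

J = [[4·p - 5·q^2 - 2·cos(p), -10·p·q + 4·q], [2·q, 2·p + 4·q + 2]].
At the point, J = [[-8.417706, -12.0000], [-1.0000, -4.0000]].
det J = 21.6708.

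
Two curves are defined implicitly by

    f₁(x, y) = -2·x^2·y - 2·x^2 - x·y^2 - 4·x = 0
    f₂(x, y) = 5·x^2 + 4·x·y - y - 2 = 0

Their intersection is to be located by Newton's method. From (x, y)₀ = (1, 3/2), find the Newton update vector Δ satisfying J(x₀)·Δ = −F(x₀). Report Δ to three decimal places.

(-0.120, -1.860)

At (1, 3/2): F = (-11.250, 7.500).
Jacobian J = [[-4·x·y - 4·x - y^2 - 4, -2·x^2 - 2·x·y], [10·x + 4·y, 4·x - 1]].
At the point, J = [[-16.250, -5.000], [16.000, 3.000]] (det J = 31.250).
Solving J·Δ = −F gives Δ = (-0.120, -1.860).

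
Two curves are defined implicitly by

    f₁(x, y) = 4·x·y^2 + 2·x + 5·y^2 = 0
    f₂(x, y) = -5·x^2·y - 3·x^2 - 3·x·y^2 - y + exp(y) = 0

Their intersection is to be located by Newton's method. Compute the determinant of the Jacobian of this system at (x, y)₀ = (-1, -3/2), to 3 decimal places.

-209.796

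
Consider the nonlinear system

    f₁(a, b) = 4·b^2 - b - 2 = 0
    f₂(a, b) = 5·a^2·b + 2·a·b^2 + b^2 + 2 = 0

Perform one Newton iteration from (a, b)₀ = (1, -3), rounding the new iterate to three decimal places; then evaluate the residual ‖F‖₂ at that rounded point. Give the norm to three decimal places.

9.851

At (1, -3): F = (37.000, 14.000).
Jacobian J = [[0, 8·b - 1], [10·a·b + 2·b^2, 5·a^2 + 4·a·b + 2·b]].
At the point, J = [[0.000, -25.000], [-12.000, -13.000]] (det J = -300.000).
Solving J·Δ = −F gives Δ = (-0.437, 1.480).
Then the next iterate is (a, b)₁ = (0.563, -1.520).
Re-evaluating at (0.563, -1.520): F = (8.76160, 4.50295), so ‖F‖₂ = 9.851.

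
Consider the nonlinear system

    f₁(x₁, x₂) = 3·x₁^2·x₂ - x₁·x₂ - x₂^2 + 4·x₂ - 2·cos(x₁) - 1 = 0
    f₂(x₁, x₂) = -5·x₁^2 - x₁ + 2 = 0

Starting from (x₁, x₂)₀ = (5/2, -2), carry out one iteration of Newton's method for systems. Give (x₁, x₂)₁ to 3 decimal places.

At (5/2, -2): F = (-43.89771, -31.750).
Jacobian J = [[6·x₁·x₂ - x₂ + 2·sin(x₁), 3·x₁^2 - x₁ - 2·x₂ + 4], [-10·x₁ - 1, 0]].
At the point, J = [[-26.80306, 24.250], [-26.000, 0.000]] (det J = 630.500).
Solving J·Δ = −F gives Δ = (-1.221, 0.460).
Then the next iterate is (x₁, x₂)₁ = (1.279, -1.540).

(1.279, -1.540)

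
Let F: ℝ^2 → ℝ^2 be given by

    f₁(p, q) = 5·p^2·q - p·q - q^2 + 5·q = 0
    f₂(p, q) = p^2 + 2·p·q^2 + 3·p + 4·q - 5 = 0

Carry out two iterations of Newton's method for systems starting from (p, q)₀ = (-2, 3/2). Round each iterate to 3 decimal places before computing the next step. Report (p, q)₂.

(8.849, 4.023)

At (-2, 3/2): F = (38.250, -10.000).
Jacobian J = [[10·p·q - q, 5·p^2 - p - 2·q + 5], [2·p + 2·q^2 + 3, 4·p·q + 4]].
At the point, J = [[-31.500, 24.000], [3.500, -8.000]] (det J = 168.000).
Solving J·Δ = −F gives Δ = (0.393, -1.078).
Then the next iterate is (p, q)₁ = (-1.607, 0.422).
Round to (-1.607, 0.422) and repeat: F = (8.05904, -6.12291), J = [[-7.20354, 18.67525], [0.14217, 1.28738]].
Δ = (10.456, 3.601), so (p, q)₂ = (8.849, 4.023).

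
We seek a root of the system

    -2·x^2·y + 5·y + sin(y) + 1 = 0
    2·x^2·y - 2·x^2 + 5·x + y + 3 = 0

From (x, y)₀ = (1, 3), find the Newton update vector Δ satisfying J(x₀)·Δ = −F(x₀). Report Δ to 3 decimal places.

At (1, 3): F = (10.14112, 15.000).
Jacobian J = [[-4·x·y, -2·x^2 + cos(y) + 5], [4·x·y - 4·x + 5, 2·x^2 + 1]].
At the point, J = [[-12.000, 2.01001], [13.000, 3.000]] (det J = -62.13010).
Solving J·Δ = −F gives Δ = (0.004, -5.019).

(0.004, -5.019)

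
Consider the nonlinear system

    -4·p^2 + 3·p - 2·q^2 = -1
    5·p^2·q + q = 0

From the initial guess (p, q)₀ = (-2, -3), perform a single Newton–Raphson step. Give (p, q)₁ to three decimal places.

(-2.196, 0.561)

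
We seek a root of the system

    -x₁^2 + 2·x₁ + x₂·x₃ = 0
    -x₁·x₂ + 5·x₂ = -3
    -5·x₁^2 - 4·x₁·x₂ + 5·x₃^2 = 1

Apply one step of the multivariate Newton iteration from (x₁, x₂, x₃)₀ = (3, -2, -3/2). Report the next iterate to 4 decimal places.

(4.2714, -2.7714, -3.4643)

At (3, -2, -3/2): F = (0.0000, -1.0000, -10.7500).
Jacobian J = [[-2·x₁ + 2, x₃, x₂], [-x₂, -x₁ + 5, 0], [-10·x₁ - 4·x₂, -4·x₁, 10·x₃]].
At the point, J = [[-4.0000, -1.5000, -2.0000], [2.0000, 2.0000, 0.0000], [-22.0000, -12.0000, -15.0000]] (det J = 35.0000).
Solving J·Δ = −F gives Δ = (1.2714, -0.7714, -1.9643).
Then the next iterate is (x₁, x₂, x₃)₁ = (4.2714, -2.7714, -3.4643).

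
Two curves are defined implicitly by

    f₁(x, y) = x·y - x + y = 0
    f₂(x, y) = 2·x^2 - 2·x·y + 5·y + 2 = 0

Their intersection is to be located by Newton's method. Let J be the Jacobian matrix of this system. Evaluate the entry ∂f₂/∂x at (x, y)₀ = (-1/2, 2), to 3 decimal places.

-6.000

∂f₂/∂x = 4·x - 2·y.
At (-1/2, 2) this is -6.000.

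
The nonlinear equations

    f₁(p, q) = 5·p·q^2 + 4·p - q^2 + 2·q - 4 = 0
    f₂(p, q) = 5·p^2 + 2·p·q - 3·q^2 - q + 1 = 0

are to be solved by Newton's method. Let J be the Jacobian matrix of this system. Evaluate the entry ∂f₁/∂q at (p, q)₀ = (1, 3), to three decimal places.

26.000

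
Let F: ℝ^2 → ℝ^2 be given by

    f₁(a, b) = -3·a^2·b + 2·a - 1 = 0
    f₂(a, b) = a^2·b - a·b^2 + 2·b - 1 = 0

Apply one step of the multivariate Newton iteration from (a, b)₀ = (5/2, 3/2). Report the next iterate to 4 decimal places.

(1.4199, 1.3943)

At (5/2, 3/2): F = (-24.1250, 5.7500).
Jacobian J = [[-6·a·b + 2, -3·a^2], [2·a·b - b^2, a^2 - 2·a·b + 2]].
At the point, J = [[-20.5000, -18.7500], [5.2500, 0.7500]] (det J = 83.0625).
Solving J·Δ = −F gives Δ = (-1.0801, -0.1057).
Then the next iterate is (a, b)₁ = (1.4199, 1.3943).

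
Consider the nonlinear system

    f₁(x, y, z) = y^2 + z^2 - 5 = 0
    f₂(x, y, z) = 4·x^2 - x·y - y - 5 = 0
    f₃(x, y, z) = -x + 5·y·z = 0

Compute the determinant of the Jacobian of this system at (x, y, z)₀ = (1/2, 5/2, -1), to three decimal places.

-75.750

J = [[0, 2·y, 2·z], [8·x - y, -x - 1, 0], [-1, 5·z, 5·y]].
At the point, J = [[0.000, 5.000, -2.000], [1.500, -1.500, 0.000], [-1.000, -5.000, 12.500]].
det J = -75.750.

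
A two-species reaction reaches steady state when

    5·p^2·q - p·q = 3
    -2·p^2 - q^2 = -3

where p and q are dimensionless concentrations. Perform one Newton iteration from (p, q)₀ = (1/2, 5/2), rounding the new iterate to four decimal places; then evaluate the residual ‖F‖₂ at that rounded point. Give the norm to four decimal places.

At (1/2, 5/2): F = (-1.1250, -3.7500).
Jacobian J = [[10·p·q - q, 5·p^2 - p], [-4·p, -2·q]].
At the point, J = [[10.0000, 0.7500], [-2.0000, -5.0000]] (det J = -48.5000).
Solving J·Δ = −F gives Δ = (0.1740, -0.8196).
Then the next iterate is (p, q)₁ = (0.6740, 1.6804).
Re-evaluating at (0.6740, 1.6804): F = (-0.315763, -0.732296), so ‖F‖₂ = 0.7975.

0.7975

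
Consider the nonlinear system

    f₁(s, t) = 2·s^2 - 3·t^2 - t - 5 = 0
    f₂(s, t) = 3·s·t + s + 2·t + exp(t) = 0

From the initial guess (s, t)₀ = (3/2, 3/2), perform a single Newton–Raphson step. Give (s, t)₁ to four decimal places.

(0.9935, 0.3211)

At (3/2, 3/2): F = (-8.7500, 15.731689).
Jacobian J = [[4·s, -6·t - 1], [3·t + 1, 3·s + exp(t) + 2]].
At the point, J = [[6.0000, -10.0000], [5.5000, 10.981689]] (det J = 120.890134).
Solving J·Δ = −F gives Δ = (-0.5065, -1.1789).
Then the next iterate is (s, t)₁ = (0.9935, 0.3211).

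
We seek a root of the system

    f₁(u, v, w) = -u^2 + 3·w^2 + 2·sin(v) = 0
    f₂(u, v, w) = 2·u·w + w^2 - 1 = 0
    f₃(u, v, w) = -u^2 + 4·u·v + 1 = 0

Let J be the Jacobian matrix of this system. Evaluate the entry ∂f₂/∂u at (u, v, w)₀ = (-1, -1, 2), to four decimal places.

4.0000

∂f₂/∂u = 2·w.
At (-1, -1, 2) this is 4.0000.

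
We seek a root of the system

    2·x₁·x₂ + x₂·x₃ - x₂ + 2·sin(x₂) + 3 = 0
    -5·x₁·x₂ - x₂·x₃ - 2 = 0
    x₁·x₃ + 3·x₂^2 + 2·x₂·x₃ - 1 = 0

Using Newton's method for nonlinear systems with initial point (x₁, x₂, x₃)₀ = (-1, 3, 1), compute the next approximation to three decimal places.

At (-1, 3, 1): F = (-2.71776, 10.000, 31.000).
Jacobian J = [[2·x₂, 2·x₁ + x₃ + 2·cos(x₂) - 1, x₂], [-5·x₂, -5·x₁ - x₃, -x₂], [x₃, 6·x₂ + 2·x₃, x₁ + 2·x₂]].
At the point, J = [[6.000, -3.97998, 3.000], [-15.000, 4.000, -3.000], [1.000, 20.000, 5.000]] (det J = -718.55892).
Solving J·Δ = −F gives Δ = (0.807, -1.061, -2.116).
Then the next iterate is (x₁, x₂, x₃)₁ = (-0.193, 1.939, -1.116).

(-0.193, 1.939, -1.116)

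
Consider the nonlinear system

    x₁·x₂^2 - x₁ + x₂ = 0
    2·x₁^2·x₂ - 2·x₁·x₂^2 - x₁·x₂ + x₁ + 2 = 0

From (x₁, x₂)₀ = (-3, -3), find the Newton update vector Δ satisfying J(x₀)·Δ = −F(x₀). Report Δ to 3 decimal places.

At (-3, -3): F = (-27.000, -10.000).
Jacobian J = [[x₂^2 - 1, 2·x₁·x₂ + 1], [4·x₁·x₂ - 2·x₂^2 - x₂ + 1, 2·x₁^2 - 4·x₁·x₂ - x₁]].
At the point, J = [[8.000, 19.000], [22.000, -15.000]] (det J = -538.000).
Solving J·Δ = −F gives Δ = (1.106, 0.955).

(1.106, 0.955)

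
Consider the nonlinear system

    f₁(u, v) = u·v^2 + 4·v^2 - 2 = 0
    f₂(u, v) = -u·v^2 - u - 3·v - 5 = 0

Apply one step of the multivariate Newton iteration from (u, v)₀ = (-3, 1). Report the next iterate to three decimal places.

(-3.143, 1.571)

At (-3, 1): F = (-1.000, -2.000).
Jacobian J = [[v^2, 2·u·v + 8·v], [-v^2 - 1, -2·u·v - 3]].
At the point, J = [[1.000, 2.000], [-2.000, 3.000]] (det J = 7.000).
Solving J·Δ = −F gives Δ = (-0.143, 0.571).
Then the next iterate is (u, v)₁ = (-3.143, 1.571).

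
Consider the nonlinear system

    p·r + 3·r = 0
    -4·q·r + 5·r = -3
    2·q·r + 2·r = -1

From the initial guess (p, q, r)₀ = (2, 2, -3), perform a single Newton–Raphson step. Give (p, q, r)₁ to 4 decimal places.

(1.0741, 1.6111, -0.5556)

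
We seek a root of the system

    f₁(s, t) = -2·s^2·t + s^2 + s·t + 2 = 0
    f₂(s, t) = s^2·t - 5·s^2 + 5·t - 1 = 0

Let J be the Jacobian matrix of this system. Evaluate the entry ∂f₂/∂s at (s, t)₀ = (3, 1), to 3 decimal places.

-24.000

∂f₂/∂s = 2·s·t - 10·s.
At (3, 1) this is -24.000.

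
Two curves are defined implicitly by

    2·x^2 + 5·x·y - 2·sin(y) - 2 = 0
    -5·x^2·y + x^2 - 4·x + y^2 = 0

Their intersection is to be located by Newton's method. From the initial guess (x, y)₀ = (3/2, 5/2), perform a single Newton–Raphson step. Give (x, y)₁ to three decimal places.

At (3/2, 5/2): F = (20.05306, -25.625).
Jacobian J = [[4·x + 5·y, 5·x - 2·cos(y)], [-10·x·y + 2·x - 4, -5·x^2 + 2·y]].
At the point, J = [[18.500, 9.10229], [-38.500, -6.250]] (det J = 234.81306).
Solving J·Δ = −F gives Δ = (-0.460, -1.269).
Then the next iterate is (x, y)₁ = (1.040, 1.231).

(1.040, 1.231)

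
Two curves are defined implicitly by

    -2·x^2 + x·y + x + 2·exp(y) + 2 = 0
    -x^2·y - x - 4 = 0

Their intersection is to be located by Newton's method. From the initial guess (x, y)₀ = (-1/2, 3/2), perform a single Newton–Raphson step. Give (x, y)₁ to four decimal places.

At (-1/2, 3/2): F = (9.213378, -3.8750).
Jacobian J = [[-4·x + y + 1, x + 2·exp(y)], [-2·x·y - 1, -x^2]].
At the point, J = [[4.5000, 8.463378], [0.5000, -0.2500]] (det J = -5.356689).
Solving J·Δ = −F gives Δ = (5.6924, -4.1153).
Then the next iterate is (x, y)₁ = (5.1924, -2.6153).

(5.1924, -2.6153)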